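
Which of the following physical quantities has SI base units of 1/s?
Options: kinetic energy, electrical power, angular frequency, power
Checking the SI base units of each option:
  kinetic energy (E = ½mv²): kg·m²/s²  ✗
  electrical power (P = IV): kg·m²/s³  ✗
  angular frequency (ω = 2πf): 1/s  ✓ matches
  power (P = W/t): kg·m²/s³  ✗

Only angular frequency has units 1/s.

Answer: angular frequency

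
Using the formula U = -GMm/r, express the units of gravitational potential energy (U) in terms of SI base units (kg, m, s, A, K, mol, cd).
Units of each symbol in U = -GMm/r:
  G (gravitational constant): m³/(kg·s²)
  M (mass): kg
  m (mass): kg
  r (distance): m  → in the denominator, contributes 1/m
  The minus sign does not affect the units.

Multiplying the contributions: [m³/(kg·s²)] · [kg] · [kg] · [1/m]
Adding exponents of each base unit: kg: 1, m: 2, s: -2
SI base units of gravitational potential energy: kg·m²/s²

Answer: kg·m²/s²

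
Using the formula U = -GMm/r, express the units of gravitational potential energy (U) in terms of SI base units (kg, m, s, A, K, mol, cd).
Units of each symbol in U = -GMm/r:
  G (gravitational constant): m³/(kg·s²)
  M (mass): kg
  m (mass): kg
  r (distance): m  → in the denominator, contributes 1/m
  The minus sign does not affect the units.

Multiplying the contributions: [m³/(kg·s²)] · [kg] · [kg] · [1/m]
Adding exponents of each base unit: kg: 1, m: 2, s: -2
SI base units of gravitational potential energy: kg·m²/s²

Answer: kg·m²/s²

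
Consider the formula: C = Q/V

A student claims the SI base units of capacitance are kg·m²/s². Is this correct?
Units of each symbol in C = Q/V:
  Q (charge, in coulombs): s·A
  V (voltage, in volts): kg·m²/(s³·A)  → in the denominator, contributes s³·A/(kg·m²)

Multiplying the contributions: [s·A] · [s³·A/(kg·m²)]
Adding exponents of each base unit: kg: -1, m: -2, s: 4, A: 2
SI base units of capacitance: s⁴·A²/(kg·m²)

The claimed units kg·m²/s² (exponents kg: 1, m: 2, s: -2) do not match the derived units s⁴·A²/(kg·m²) (exponents kg: -1, m: -2, s: 4, A: 2), so the claim is incorrect.

Answer: No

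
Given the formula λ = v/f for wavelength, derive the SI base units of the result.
Units of each symbol in λ = v/f:
  v (wave speed): m/s
  f (frequency): 1/s  → in the denominator, contributes s

Multiplying the contributions: [m/s] · [s]
Adding exponents of each base unit: m: 1
SI base units of wavelength: m

Answer: m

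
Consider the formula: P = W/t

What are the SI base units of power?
Units of each symbol in P = W/t:
  W (work): kg·m²/s²
  t (time): s  → in the denominator, contributes 1/s

Multiplying the contributions: [kg·m²/s²] · [1/s]
Adding exponents of each base unit: kg: 1, m: 2, s: -3
SI base units of power: kg·m²/s³

Answer: kg·m²/s³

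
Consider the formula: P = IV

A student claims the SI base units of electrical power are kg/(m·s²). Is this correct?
Units of each symbol in P = IV:
  I (current): A
  V (voltage, in volts): kg·m²/(s³·A)

Multiplying the contributions: [A] · [kg·m²/(s³·A)]
Adding exponents of each base unit: kg: 1, m: 2, s: -3
SI base units of electrical power: kg·m²/s³

The claimed units kg/(m·s²) (exponents kg: 1, m: -1, s: -2) do not match the derived units kg·m²/s³ (exponents kg: 1, m: 2, s: -3), so the claim is incorrect.

Answer: No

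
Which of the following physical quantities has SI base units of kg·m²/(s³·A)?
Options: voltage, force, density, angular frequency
Checking the SI base units of each option:
  voltage (V = IR): kg·m²/(s³·A)  ✓ matches
  force (F = ma): kg·m/s²  ✗
  density (ρ = m/V): kg/m³  ✗
  angular frequency (ω = 2πf): 1/s  ✗

Only voltage has units kg·m²/(s³·A).

Answer: voltage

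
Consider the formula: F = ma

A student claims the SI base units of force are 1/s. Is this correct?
Units of each symbol in F = ma:
  m (mass): kg
  a (acceleration): m/s²

Multiplying the contributions: [kg] · [m/s²]
Adding exponents of each base unit: kg: 1, m: 1, s: -2
SI base units of force: kg·m/s²

The claimed units 1/s (exponents s: -1) do not match the derived units kg·m/s² (exponents kg: 1, m: 1, s: -2), so the claim is incorrect.

Answer: No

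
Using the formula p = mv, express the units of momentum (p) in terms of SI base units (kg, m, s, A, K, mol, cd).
Units of each symbol in p = mv:
  m (mass): kg
  v (velocity): m/s

Multiplying the contributions: [kg] · [m/s]
Adding exponents of each base unit: kg: 1, m: 1, s: -1
SI base units of momentum: kg·m/s

Answer: kg·m/s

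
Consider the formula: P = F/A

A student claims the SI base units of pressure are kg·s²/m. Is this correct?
Units of each symbol in P = F/A:
  F (force): kg·m/s²
  A (area): m²  → in the denominator, contributes 1/m²

Multiplying the contributions: [kg·m/s²] · [1/m²]
Adding exponents of each base unit: kg: 1, m: -1, s: -2
SI base units of pressure: kg/(m·s²)

The claimed units kg·s²/m (exponents kg: 1, m: -1, s: 2) do not match the derived units kg/(m·s²) (exponents kg: 1, m: -1, s: -2), so the claim is incorrect.

Answer: No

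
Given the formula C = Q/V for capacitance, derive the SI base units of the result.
Units of each symbol in C = Q/V:
  Q (charge, in coulombs): s·A
  V (voltage, in volts): kg·m²/(s³·A)  → in the denominator, contributes s³·A/(kg·m²)

Multiplying the contributions: [s·A] · [s³·A/(kg·m²)]
Adding exponents of each base unit: kg: -1, m: -2, s: 4, A: 2
SI base units of capacitance: s⁴·A²/(kg·m²)

Answer: s⁴·A²/(kg·m²)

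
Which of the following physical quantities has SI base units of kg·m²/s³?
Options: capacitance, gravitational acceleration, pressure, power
Checking the SI base units of each option:
  capacitance (C = Q/V): s⁴·A²/(kg·m²)  ✗
  gravitational acceleration (g = GM/r²): m/s²  ✗
  pressure (P = F/A): kg/(m·s²)  ✗
  power (P = W/t): kg·m²/s³  ✓ matches

Only power has units kg·m²/s³.

Answer: power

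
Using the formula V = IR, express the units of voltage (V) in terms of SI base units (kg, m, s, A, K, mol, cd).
Units of each symbol in V = IR:
  I (current): A
  R (resistance, in ohms): kg·m²/(s³·A²)

Multiplying the contributions: [A] · [kg·m²/(s³·A²)]
Adding exponents of each base unit: kg: 1, m: 2, s: -3, A: -1
SI base units of voltage: kg·m²/(s³·A)

Answer: kg·m²/(s³·A)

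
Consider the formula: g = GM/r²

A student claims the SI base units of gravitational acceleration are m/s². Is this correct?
Units of each symbol in g = GM/r²:
  G (gravitational constant): m³/(kg·s²)
  M (mass): kg
  r (distance): m  → to the power 2 in the denominator, contributes 1/m²

Multiplying the contributions: [m³/(kg·s²)] · [kg] · [1/m²]
Adding exponents of each base unit: m: 1, s: -2
SI base units of gravitational acceleration: m/s²

The claimed units m/s² match the derived units, so the claim is correct.

Answer: Yes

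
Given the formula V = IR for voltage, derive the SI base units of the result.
Units of each symbol in V = IR:
  I (current): A
  R (resistance, in ohms): kg·m²/(s³·A²)

Multiplying the contributions: [A] · [kg·m²/(s³·A²)]
Adding exponents of each base unit: kg: 1, m: 2, s: -3, A: -1
SI base units of voltage: kg·m²/(s³·A)

Answer: kg·m²/(s³·A)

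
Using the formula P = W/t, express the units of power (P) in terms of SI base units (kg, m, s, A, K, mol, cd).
Units of each symbol in P = W/t:
  W (work): kg·m²/s²
  t (time): s  → in the denominator, contributes 1/s

Multiplying the contributions: [kg·m²/s²] · [1/s]
Adding exponents of each base unit: kg: 1, m: 2, s: -3
SI base units of power: kg·m²/s³

Answer: kg·m²/s³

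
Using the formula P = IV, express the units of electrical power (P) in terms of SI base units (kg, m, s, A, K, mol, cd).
Units of each symbol in P = IV:
  I (current): A
  V (voltage, in volts): kg·m²/(s³·A)

Multiplying the contributions: [A] · [kg·m²/(s³·A)]
Adding exponents of each base unit: kg: 1, m: 2, s: -3
SI base units of electrical power: kg·m²/s³

Answer: kg·m²/s³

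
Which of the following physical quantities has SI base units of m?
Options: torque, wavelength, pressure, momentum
Checking the SI base units of each option:
  torque (τ = Fr): kg·m²/s²  ✗
  wavelength (λ = v/f): m  ✓ matches
  pressure (P = F/A): kg/(m·s²)  ✗
  momentum (p = mv): kg·m/s  ✗

Only wavelength has units m.

Answer: wavelength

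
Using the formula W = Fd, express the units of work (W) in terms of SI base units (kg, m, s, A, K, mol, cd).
Units of each symbol in W = Fd:
  F (force): kg·m/s²
  d (displacement): m

Multiplying the contributions: [kg·m/s²] · [m]
Adding exponents of each base unit: kg: 1, m: 2, s: -2
SI base units of work: kg·m²/s²

Answer: kg·m²/s²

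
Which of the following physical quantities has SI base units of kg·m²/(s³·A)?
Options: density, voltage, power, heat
Checking the SI base units of each option:
  density (ρ = m/V): kg/m³  ✗
  voltage (V = IR): kg·m²/(s³·A)  ✓ matches
  power (P = W/t): kg·m²/s³  ✗
  heat (Q = mcΔT): kg·m²/s²  ✗

Only voltage has units kg·m²/(s³·A).

Answer: voltage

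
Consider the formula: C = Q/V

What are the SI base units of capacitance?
Units of each symbol in C = Q/V:
  Q (charge, in coulombs): s·A
  V (voltage, in volts): kg·m²/(s³·A)  → in the denominator, contributes s³·A/(kg·m²)

Multiplying the contributions: [s·A] · [s³·A/(kg·m²)]
Adding exponents of each base unit: kg: -1, m: -2, s: 4, A: 2
SI base units of capacitance: s⁴·A²/(kg·m²)

Answer: s⁴·A²/(kg·m²)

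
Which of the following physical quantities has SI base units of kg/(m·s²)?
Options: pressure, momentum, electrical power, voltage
Checking the SI base units of each option:
  pressure (P = F/A): kg/(m·s²)  ✓ matches
  momentum (p = mv): kg·m/s  ✗
  electrical power (P = IV): kg·m²/s³  ✗
  voltage (V = IR): kg·m²/(s³·A)  ✗

Only pressure has units kg/(m·s²).

Answer: pressure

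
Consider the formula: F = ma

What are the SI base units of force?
Units of each symbol in F = ma:
  m (mass): kg
  a (acceleration): m/s²

Multiplying the contributions: [kg] · [m/s²]
Adding exponents of each base unit: kg: 1, m: 1, s: -2
SI base units of force: kg·m/s²

Answer: kg·m/s²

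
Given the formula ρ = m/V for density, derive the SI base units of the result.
Units of each symbol in ρ = m/V:
  m (mass): kg
  V (volume): m³  → in the denominator, contributes 1/m³

Multiplying the contributions: [kg] · [1/m³]
Adding exponents of each base unit: kg: 1, m: -3
SI base units of density: kg/m³

Answer: kg/m³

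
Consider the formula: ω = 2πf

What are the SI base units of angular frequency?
Units of each symbol in ω = 2πf:
  f (frequency): 1/s
  The factor 2π is dimensionless.

Multiplying the contributions: [1/s]
Adding exponents of each base unit: s: -1
SI base units of angular frequency: 1/s

Answer: 1/s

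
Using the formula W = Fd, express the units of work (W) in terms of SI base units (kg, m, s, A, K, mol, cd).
Units of each symbol in W = Fd:
  F (force): kg·m/s²
  d (displacement): m

Multiplying the contributions: [kg·m/s²] · [m]
Adding exponents of each base unit: kg: 1, m: 2, s: -2
SI base units of work: kg·m²/s²

Answer: kg·m²/s²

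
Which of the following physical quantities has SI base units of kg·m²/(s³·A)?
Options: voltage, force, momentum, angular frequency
Checking the SI base units of each option:
  voltage (V = IR): kg·m²/(s³·A)  ✓ matches
  force (F = ma): kg·m/s²  ✗
  momentum (p = mv): kg·m/s  ✗
  angular frequency (ω = 2πf): 1/s  ✗

Only voltage has units kg·m²/(s³·A).

Answer: voltage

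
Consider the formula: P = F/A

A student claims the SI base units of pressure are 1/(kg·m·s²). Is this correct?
Units of each symbol in P = F/A:
  F (force): kg·m/s²
  A (area): m²  → in the denominator, contributes 1/m²

Multiplying the contributions: [kg·m/s²] · [1/m²]
Adding exponents of each base unit: kg: 1, m: -1, s: -2
SI base units of pressure: kg/(m·s²)

The claimed units 1/(kg·m·s²) (exponents kg: -1, m: -1, s: -2) do not match the derived units kg/(m·s²) (exponents kg: 1, m: -1, s: -2), so the claim is incorrect.

Answer: No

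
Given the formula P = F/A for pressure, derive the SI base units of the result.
Units of each symbol in P = F/A:
  F (force): kg·m/s²
  A (area): m²  → in the denominator, contributes 1/m²

Multiplying the contributions: [kg·m/s²] · [1/m²]
Adding exponents of each base unit: kg: 1, m: -1, s: -2
SI base units of pressure: kg/(m·s²)

Answer: kg/(m·s²)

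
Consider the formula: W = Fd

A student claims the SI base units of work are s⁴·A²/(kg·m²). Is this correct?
Units of each symbol in W = Fd:
  F (force): kg·m/s²
  d (displacement): m

Multiplying the contributions: [kg·m/s²] · [m]
Adding exponents of each base unit: kg: 1, m: 2, s: -2
SI base units of work: kg·m²/s²

The claimed units s⁴·A²/(kg·m²) (exponents kg: -1, m: -2, s: 4, A: 2) do not match the derived units kg·m²/s² (exponents kg: 1, m: 2, s: -2), so the claim is incorrect.

Answer: No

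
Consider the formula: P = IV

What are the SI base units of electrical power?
Units of each symbol in P = IV:
  I (current): A
  V (voltage, in volts): kg·m²/(s³·A)

Multiplying the contributions: [A] · [kg·m²/(s³·A)]
Adding exponents of each base unit: kg: 1, m: 2, s: -3
SI base units of electrical power: kg·m²/s³

Answer: kg·m²/s³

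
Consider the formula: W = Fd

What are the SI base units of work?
Units of each symbol in W = Fd:
  F (force): kg·m/s²
  d (displacement): m

Multiplying the contributions: [kg·m/s²] · [m]
Adding exponents of each base unit: kg: 1, m: 2, s: -2
SI base units of work: kg·m²/s²

Answer: kg·m²/s²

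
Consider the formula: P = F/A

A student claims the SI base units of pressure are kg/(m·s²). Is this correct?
Units of each symbol in P = F/A:
  F (force): kg·m/s²
  A (area): m²  → in the denominator, contributes 1/m²

Multiplying the contributions: [kg·m/s²] · [1/m²]
Adding exponents of each base unit: kg: 1, m: -1, s: -2
SI base units of pressure: kg/(m·s²)

The claimed units kg/(m·s²) match the derived units, so the claim is correct.

Answer: Yes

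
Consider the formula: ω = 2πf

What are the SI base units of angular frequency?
Units of each symbol in ω = 2πf:
  f (frequency): 1/s
  The factor 2π is dimensionless.

Multiplying the contributions: [1/s]
Adding exponents of each base unit: s: -1
SI base units of angular frequency: 1/s

Answer: 1/s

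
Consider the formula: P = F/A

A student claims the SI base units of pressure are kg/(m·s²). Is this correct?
Units of each symbol in P = F/A:
  F (force): kg·m/s²
  A (area): m²  → in the denominator, contributes 1/m²

Multiplying the contributions: [kg·m/s²] · [1/m²]
Adding exponents of each base unit: kg: 1, m: -1, s: -2
SI base units of pressure: kg/(m·s²)

The claimed units kg/(m·s²) match the derived units, so the claim is correct.

Answer: Yes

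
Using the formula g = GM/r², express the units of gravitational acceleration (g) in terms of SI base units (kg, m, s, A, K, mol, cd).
Units of each symbol in g = GM/r²:
  G (gravitational constant): m³/(kg·s²)
  M (mass): kg
  r (distance): m  → to the power 2 in the denominator, contributes 1/m²

Multiplying the contributions: [m³/(kg·s²)] · [kg] · [1/m²]
Adding exponents of each base unit: m: 1, s: -2
SI base units of gravitational acceleration: m/s²

Answer: m/s²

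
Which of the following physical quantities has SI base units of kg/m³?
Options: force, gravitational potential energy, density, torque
Checking the SI base units of each option:
  force (F = ma): kg·m/s²  ✗
  gravitational potential energy (U = -GMm/r): kg·m²/s²  ✗
  density (ρ = m/V): kg/m³  ✓ matches
  torque (τ = Fr): kg·m²/s²  ✗

Only density has units kg/m³.

Answer: density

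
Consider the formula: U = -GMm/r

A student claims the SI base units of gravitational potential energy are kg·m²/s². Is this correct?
Units of each symbol in U = -GMm/r:
  G (gravitational constant): m³/(kg·s²)
  M (mass): kg
  m (mass): kg
  r (distance): m  → in the denominator, contributes 1/m
  The minus sign does not affect the units.

Multiplying the contributions: [m³/(kg·s²)] · [kg] · [kg] · [1/m]
Adding exponents of each base unit: kg: 1, m: 2, s: -2
SI base units of gravitational potential energy: kg·m²/s²

The claimed units kg·m²/s² match the derived units, so the claim is correct.

Answer: Yes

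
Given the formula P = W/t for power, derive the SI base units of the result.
Units of each symbol in P = W/t:
  W (work): kg·m²/s²
  t (time): s  → in the denominator, contributes 1/s

Multiplying the contributions: [kg·m²/s²] · [1/s]
Adding exponents of each base unit: kg: 1, m: 2, s: -3
SI base units of power: kg·m²/s³

Answer: kg·m²/s³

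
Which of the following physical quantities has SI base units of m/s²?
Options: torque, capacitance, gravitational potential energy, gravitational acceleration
Checking the SI base units of each option:
  torque (τ = Fr): kg·m²/s²  ✗
  capacitance (C = Q/V): s⁴·A²/(kg·m²)  ✗
  gravitational potential energy (U = -GMm/r): kg·m²/s²  ✗
  gravitational acceleration (g = GM/r²): m/s²  ✓ matches

Only gravitational acceleration has units m/s².

Answer: gravitational acceleration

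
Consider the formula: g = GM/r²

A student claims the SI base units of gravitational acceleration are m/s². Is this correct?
Units of each symbol in g = GM/r²:
  G (gravitational constant): m³/(kg·s²)
  M (mass): kg
  r (distance): m  → to the power 2 in the denominator, contributes 1/m²

Multiplying the contributions: [m³/(kg·s²)] · [kg] · [1/m²]
Adding exponents of each base unit: m: 1, s: -2
SI base units of gravitational acceleration: m/s²

The claimed units m/s² match the derived units, so the claim is correct.

Answer: Yes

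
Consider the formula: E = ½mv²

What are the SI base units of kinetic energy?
Units of each symbol in E = ½mv²:
  m (mass): kg
  v (speed): m/s  → to the power 2, contributes m²/s²
  The factor ½ is dimensionless.

Multiplying the contributions: [kg] · [m²/s²]
Adding exponents of each base unit: kg: 1, m: 2, s: -2
SI base units of kinetic energy: kg·m²/s²

Answer: kg·m²/s²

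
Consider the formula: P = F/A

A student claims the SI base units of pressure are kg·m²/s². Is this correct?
Units of each symbol in P = F/A:
  F (force): kg·m/s²
  A (area): m²  → in the denominator, contributes 1/m²

Multiplying the contributions: [kg·m/s²] · [1/m²]
Adding exponents of each base unit: kg: 1, m: -1, s: -2
SI base units of pressure: kg/(m·s²)

The claimed units kg·m²/s² (exponents kg: 1, m: 2, s: -2) do not match the derived units kg/(m·s²) (exponents kg: 1, m: -1, s: -2), so the claim is incorrect.

Answer: No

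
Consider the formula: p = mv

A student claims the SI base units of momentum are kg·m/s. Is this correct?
Units of each symbol in p = mv:
  m (mass): kg
  v (velocity): m/s

Multiplying the contributions: [kg] · [m/s]
Adding exponents of each base unit: kg: 1, m: 1, s: -1
SI base units of momentum: kg·m/s

The claimed units kg·m/s match the derived units, so the claim is correct.

Answer: Yes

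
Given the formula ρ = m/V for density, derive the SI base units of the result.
Units of each symbol in ρ = m/V:
  m (mass): kg
  V (volume): m³  → in the denominator, contributes 1/m³

Multiplying the contributions: [kg] · [1/m³]
Adding exponents of each base unit: kg: 1, m: -3
SI base units of density: kg/m³

Answer: kg/m³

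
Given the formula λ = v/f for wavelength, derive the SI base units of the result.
Units of each symbol in λ = v/f:
  v (wave speed): m/s
  f (frequency): 1/s  → in the denominator, contributes s

Multiplying the contributions: [m/s] · [s]
Adding exponents of each base unit: m: 1
SI base units of wavelength: m

Answer: m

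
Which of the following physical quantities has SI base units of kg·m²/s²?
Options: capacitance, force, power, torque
Checking the SI base units of each option:
  capacitance (C = Q/V): s⁴·A²/(kg·m²)  ✗
  force (F = ma): kg·m/s²  ✗
  power (P = W/t): kg·m²/s³  ✗
  torque (τ = Fr): kg·m²/s²  ✓ matches

Only torque has units kg·m²/s².

Answer: torque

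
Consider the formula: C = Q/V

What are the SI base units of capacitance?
Units of each symbol in C = Q/V:
  Q (charge, in coulombs): s·A
  V (voltage, in volts): kg·m²/(s³·A)  → in the denominator, contributes s³·A/(kg·m²)

Multiplying the contributions: [s·A] · [s³·A/(kg·m²)]
Adding exponents of each base unit: kg: -1, m: -2, s: 4, A: 2
SI base units of capacitance: s⁴·A²/(kg·m²)

Answer: s⁴·A²/(kg·m²)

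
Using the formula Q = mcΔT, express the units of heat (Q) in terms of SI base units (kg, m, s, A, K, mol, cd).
Units of each symbol in Q = mcΔT:
  m (mass): kg
  c (specific heat capacity, in J/(kg·K)): m²/(s²·K)
  ΔT (temperature change): K

Multiplying the contributions: [kg] · [m²/(s²·K)] · [K]
Adding exponents of each base unit: kg: 1, m: 2, s: -2
SI base units of heat: kg·m²/s²

Answer: kg·m²/s²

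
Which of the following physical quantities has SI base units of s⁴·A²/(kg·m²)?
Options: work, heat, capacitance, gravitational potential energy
Checking the SI base units of each option:
  work (W = Fd): kg·m²/s²  ✗
  heat (Q = mcΔT): kg·m²/s²  ✗
  capacitance (C = Q/V): s⁴·A²/(kg·m²)  ✓ matches
  gravitational potential energy (U = -GMm/r): kg·m²/s²  ✗

Only capacitance has units s⁴·A²/(kg·m²).

Answer: capacitance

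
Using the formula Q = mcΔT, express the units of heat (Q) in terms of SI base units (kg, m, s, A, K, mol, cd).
Units of each symbol in Q = mcΔT:
  m (mass): kg
  c (specific heat capacity, in J/(kg·K)): m²/(s²·K)
  ΔT (temperature change): K

Multiplying the contributions: [kg] · [m²/(s²·K)] · [K]
Adding exponents of each base unit: kg: 1, m: 2, s: -2
SI base units of heat: kg·m²/s²

Answer: kg·m²/s²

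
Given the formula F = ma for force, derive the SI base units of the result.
Units of each symbol in F = ma:
  m (mass): kg
  a (acceleration): m/s²

Multiplying the contributions: [kg] · [m/s²]
Adding exponents of each base unit: kg: 1, m: 1, s: -2
SI base units of force: kg·m/s²

Answer: kg·m/s²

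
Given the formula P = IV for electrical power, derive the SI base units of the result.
Units of each symbol in P = IV:
  I (current): A
  V (voltage, in volts): kg·m²/(s³·A)

Multiplying the contributions: [A] · [kg·m²/(s³·A)]
Adding exponents of each base unit: kg: 1, m: 2, s: -3
SI base units of electrical power: kg·m²/s³

Answer: kg·m²/s³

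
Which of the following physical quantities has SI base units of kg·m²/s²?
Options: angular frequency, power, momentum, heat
Checking the SI base units of each option:
  angular frequency (ω = 2πf): 1/s  ✗
  power (P = W/t): kg·m²/s³  ✗
  momentum (p = mv): kg·m/s  ✗
  heat (Q = mcΔT): kg·m²/s²  ✓ matches

Only heat has units kg·m²/s².

Answer: heat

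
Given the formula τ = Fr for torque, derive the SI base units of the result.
Units of each symbol in τ = Fr:
  F (force): kg·m/s²
  r (lever arm): m

Multiplying the contributions: [kg·m/s²] · [m]
Adding exponents of each base unit: kg: 1, m: 2, s: -2
SI base units of torque: kg·m²/s²

Answer: kg·m²/s²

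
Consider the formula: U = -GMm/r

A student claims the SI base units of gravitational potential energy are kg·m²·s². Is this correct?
Units of each symbol in U = -GMm/r:
  G (gravitational constant): m³/(kg·s²)
  M (mass): kg
  m (mass): kg
  r (distance): m  → in the denominator, contributes 1/m
  The minus sign does not affect the units.

Multiplying the contributions: [m³/(kg·s²)] · [kg] · [kg] · [1/m]
Adding exponents of each base unit: kg: 1, m: 2, s: -2
SI base units of gravitational potential energy: kg·m²/s²

The claimed units kg·m²·s² (exponents kg: 1, m: 2, s: 2) do not match the derived units kg·m²/s² (exponents kg: 1, m: 2, s: -2), so the claim is incorrect.

Answer: No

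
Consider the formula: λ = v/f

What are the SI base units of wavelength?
Units of each symbol in λ = v/f:
  v (wave speed): m/s
  f (frequency): 1/s  → in the denominator, contributes s

Multiplying the contributions: [m/s] · [s]
Adding exponents of each base unit: m: 1
SI base units of wavelength: m

Answer: m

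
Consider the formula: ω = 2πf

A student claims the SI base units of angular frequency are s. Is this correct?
Units of each symbol in ω = 2πf:
  f (frequency): 1/s
  The factor 2π is dimensionless.

Multiplying the contributions: [1/s]
Adding exponents of each base unit: s: -1
SI base units of angular frequency: 1/s

The claimed units s (exponents s: 1) do not match the derived units 1/s (exponents s: -1), so the claim is incorrect.

Answer: No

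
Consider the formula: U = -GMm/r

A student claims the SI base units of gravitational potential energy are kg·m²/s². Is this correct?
Units of each symbol in U = -GMm/r:
  G (gravitational constant): m³/(kg·s²)
  M (mass): kg
  m (mass): kg
  r (distance): m  → in the denominator, contributes 1/m
  The minus sign does not affect the units.

Multiplying the contributions: [m³/(kg·s²)] · [kg] · [kg] · [1/m]
Adding exponents of each base unit: kg: 1, m: 2, s: -2
SI base units of gravitational potential energy: kg·m²/s²

The claimed units kg·m²/s² match the derived units, so the claim is correct.

Answer: Yes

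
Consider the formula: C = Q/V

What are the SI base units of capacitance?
Units of each symbol in C = Q/V:
  Q (charge, in coulombs): s·A
  V (voltage, in volts): kg·m²/(s³·A)  → in the denominator, contributes s³·A/(kg·m²)

Multiplying the contributions: [s·A] · [s³·A/(kg·m²)]
Adding exponents of each base unit: kg: -1, m: -2, s: 4, A: 2
SI base units of capacitance: s⁴·A²/(kg·m²)

Answer: s⁴·A²/(kg·m²)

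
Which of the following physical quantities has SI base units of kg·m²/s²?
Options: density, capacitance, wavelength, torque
Checking the SI base units of each option:
  density (ρ = m/V): kg/m³  ✗
  capacitance (C = Q/V): s⁴·A²/(kg·m²)  ✗
  wavelength (λ = v/f): m  ✗
  torque (τ = Fr): kg·m²/s²  ✓ matches

Only torque has units kg·m²/s².

Answer: torque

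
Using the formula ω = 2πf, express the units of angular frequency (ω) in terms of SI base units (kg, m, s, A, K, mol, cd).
Units of each symbol in ω = 2πf:
  f (frequency): 1/s
  The factor 2π is dimensionless.

Multiplying the contributions: [1/s]
Adding exponents of each base unit: s: -1
SI base units of angular frequency: 1/s

Answer: 1/s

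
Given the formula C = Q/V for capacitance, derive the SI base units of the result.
Units of each symbol in C = Q/V:
  Q (charge, in coulombs): s·A
  V (voltage, in volts): kg·m²/(s³·A)  → in the denominator, contributes s³·A/(kg·m²)

Multiplying the contributions: [s·A] · [s³·A/(kg·m²)]
Adding exponents of each base unit: kg: -1, m: -2, s: 4, A: 2
SI base units of capacitance: s⁴·A²/(kg·m²)

Answer: s⁴·A²/(kg·m²)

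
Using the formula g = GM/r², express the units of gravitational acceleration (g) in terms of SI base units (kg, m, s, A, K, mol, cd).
Units of each symbol in g = GM/r²:
  G (gravitational constant): m³/(kg·s²)
  M (mass): kg
  r (distance): m  → to the power 2 in the denominator, contributes 1/m²

Multiplying the contributions: [m³/(kg·s²)] · [kg] · [1/m²]
Adding exponents of each base unit: m: 1, s: -2
SI base units of gravitational acceleration: m/s²

Answer: m/s²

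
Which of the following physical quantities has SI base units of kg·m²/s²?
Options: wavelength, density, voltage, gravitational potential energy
Checking the SI base units of each option:
  wavelength (λ = v/f): m  ✗
  density (ρ = m/V): kg/m³  ✗
  voltage (V = IR): kg·m²/(s³·A)  ✗
  gravitational potential energy (U = -GMm/r): kg·m²/s²  ✓ matches

Only gravitational potential energy has units kg·m²/s².

Answer: gravitational potential energy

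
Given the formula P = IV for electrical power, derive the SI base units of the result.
Units of each symbol in P = IV:
  I (current): A
  V (voltage, in volts): kg·m²/(s³·A)

Multiplying the contributions: [A] · [kg·m²/(s³·A)]
Adding exponents of each base unit: kg: 1, m: 2, s: -3
SI base units of electrical power: kg·m²/s³

Answer: kg·m²/s³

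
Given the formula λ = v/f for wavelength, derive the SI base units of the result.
Units of each symbol in λ = v/f:
  v (wave speed): m/s
  f (frequency): 1/s  → in the denominator, contributes s

Multiplying the contributions: [m/s] · [s]
Adding exponents of each base unit: m: 1
SI base units of wavelength: m

Answer: m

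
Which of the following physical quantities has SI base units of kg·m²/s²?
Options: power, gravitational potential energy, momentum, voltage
Checking the SI base units of each option:
  power (P = W/t): kg·m²/s³  ✗
  gravitational potential energy (U = -GMm/r): kg·m²/s²  ✓ matches
  momentum (p = mv): kg·m/s  ✗
  voltage (V = IR): kg·m²/(s³·A)  ✗

Only gravitational potential energy has units kg·m²/s².

Answer: gravitational potential energy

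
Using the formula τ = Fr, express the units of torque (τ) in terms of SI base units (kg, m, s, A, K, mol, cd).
Units of each symbol in τ = Fr:
  F (force): kg·m/s²
  r (lever arm): m

Multiplying the contributions: [kg·m/s²] · [m]
Adding exponents of each base unit: kg: 1, m: 2, s: -2
SI base units of torque: kg·m²/s²

Answer: kg·m²/s²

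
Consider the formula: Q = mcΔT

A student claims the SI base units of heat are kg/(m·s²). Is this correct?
Units of each symbol in Q = mcΔT:
  m (mass): kg
  c (specific heat capacity, in J/(kg·K)): m²/(s²·K)
  ΔT (temperature change): K

Multiplying the contributions: [kg] · [m²/(s²·K)] · [K]
Adding exponents of each base unit: kg: 1, m: 2, s: -2
SI base units of heat: kg·m²/s²

The claimed units kg/(m·s²) (exponents kg: 1, m: -1, s: -2) do not match the derived units kg·m²/s² (exponents kg: 1, m: 2, s: -2), so the claim is incorrect.

Answer: No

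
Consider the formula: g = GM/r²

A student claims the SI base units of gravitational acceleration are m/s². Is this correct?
Units of each symbol in g = GM/r²:
  G (gravitational constant): m³/(kg·s²)
  M (mass): kg
  r (distance): m  → to the power 2 in the denominator, contributes 1/m²

Multiplying the contributions: [m³/(kg·s²)] · [kg] · [1/m²]
Adding exponents of each base unit: m: 1, s: -2
SI base units of gravitational acceleration: m/s²

The claimed units m/s² match the derived units, so the claim is correct.

Answer: Yes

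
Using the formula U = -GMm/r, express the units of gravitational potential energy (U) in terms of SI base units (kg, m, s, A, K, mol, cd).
Units of each symbol in U = -GMm/r:
  G (gravitational constant): m³/(kg·s²)
  M (mass): kg
  m (mass): kg
  r (distance): m  → in the denominator, contributes 1/m
  The minus sign does not affect the units.

Multiplying the contributions: [m³/(kg·s²)] · [kg] · [kg] · [1/m]
Adding exponents of each base unit: kg: 1, m: 2, s: -2
SI base units of gravitational potential energy: kg·m²/s²

Answer: kg·m²/s²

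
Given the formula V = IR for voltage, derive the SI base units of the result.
Units of each symbol in V = IR:
  I (current): A
  R (resistance, in ohms): kg·m²/(s³·A²)

Multiplying the contributions: [A] · [kg·m²/(s³·A²)]
Adding exponents of each base unit: kg: 1, m: 2, s: -3, A: -1
SI base units of voltage: kg·m²/(s³·A)

Answer: kg·m²/(s³·A)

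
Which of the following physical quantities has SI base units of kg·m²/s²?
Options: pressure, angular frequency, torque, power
Checking the SI base units of each option:
  pressure (P = F/A): kg/(m·s²)  ✗
  angular frequency (ω = 2πf): 1/s  ✗
  torque (τ = Fr): kg·m²/s²  ✓ matches
  power (P = W/t): kg·m²/s³  ✗

Only torque has units kg·m²/s².

Answer: torque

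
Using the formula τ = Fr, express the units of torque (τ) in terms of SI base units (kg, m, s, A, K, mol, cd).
Units of each symbol in τ = Fr:
  F (force): kg·m/s²
  r (lever arm): m

Multiplying the contributions: [kg·m/s²] · [m]
Adding exponents of each base unit: kg: 1, m: 2, s: -2
SI base units of torque: kg·m²/s²

Answer: kg·m²/s²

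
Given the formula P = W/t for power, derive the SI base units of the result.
Units of each symbol in P = W/t:
  W (work): kg·m²/s²
  t (time): s  → in the denominator, contributes 1/s

Multiplying the contributions: [kg·m²/s²] · [1/s]
Adding exponents of each base unit: kg: 1, m: 2, s: -3
SI base units of power: kg·m²/s³

Answer: kg·m²/s³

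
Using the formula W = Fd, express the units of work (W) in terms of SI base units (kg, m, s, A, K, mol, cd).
Units of each symbol in W = Fd:
  F (force): kg·m/s²
  d (displacement): m

Multiplying the contributions: [kg·m/s²] · [m]
Adding exponents of each base unit: kg: 1, m: 2, s: -2
SI base units of work: kg·m²/s²

Answer: kg·m²/s²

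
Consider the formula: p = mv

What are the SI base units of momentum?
Units of each symbol in p = mv:
  m (mass): kg
  v (velocity): m/s

Multiplying the contributions: [kg] · [m/s]
Adding exponents of each base unit: kg: 1, m: 1, s: -1
SI base units of momentum: kg·m/s

Answer: kg·m/s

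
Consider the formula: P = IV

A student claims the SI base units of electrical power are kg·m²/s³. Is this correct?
Units of each symbol in P = IV:
  I (current): A
  V (voltage, in volts): kg·m²/(s³·A)

Multiplying the contributions: [A] · [kg·m²/(s³·A)]
Adding exponents of each base unit: kg: 1, m: 2, s: -3
SI base units of electrical power: kg·m²/s³

The claimed units kg·m²/s³ match the derived units, so the claim is correct.

Answer: Yes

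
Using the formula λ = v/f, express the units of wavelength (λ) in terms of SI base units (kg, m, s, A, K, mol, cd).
Units of each symbol in λ = v/f:
  v (wave speed): m/s
  f (frequency): 1/s  → in the denominator, contributes s

Multiplying the contributions: [m/s] · [s]
Adding exponents of each base unit: m: 1
SI base units of wavelength: m

Answer: m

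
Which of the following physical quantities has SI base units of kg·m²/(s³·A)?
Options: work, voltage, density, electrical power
Checking the SI base units of each option:
  work (W = Fd): kg·m²/s²  ✗
  voltage (V = IR): kg·m²/(s³·A)  ✓ matches
  density (ρ = m/V): kg/m³  ✗
  electrical power (P = IV): kg·m²/s³  ✗

Only voltage has units kg·m²/(s³·A).

Answer: voltage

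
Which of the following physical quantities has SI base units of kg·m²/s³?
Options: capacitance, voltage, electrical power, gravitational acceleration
Checking the SI base units of each option:
  capacitance (C = Q/V): s⁴·A²/(kg·m²)  ✗
  voltage (V = IR): kg·m²/(s³·A)  ✗
  electrical power (P = IV): kg·m²/s³  ✓ matches
  gravitational acceleration (g = GM/r²): m/s²  ✗

Only electrical power has units kg·m²/s³.

Answer: electrical power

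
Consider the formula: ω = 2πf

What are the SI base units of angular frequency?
Units of each symbol in ω = 2πf:
  f (frequency): 1/s
  The factor 2π is dimensionless.

Multiplying the contributions: [1/s]
Adding exponents of each base unit: s: -1
SI base units of angular frequency: 1/s

Answer: 1/s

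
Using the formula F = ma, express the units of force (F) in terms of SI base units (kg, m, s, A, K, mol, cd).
Units of each symbol in F = ma:
  m (mass): kg
  a (acceleration): m/s²

Multiplying the contributions: [kg] · [m/s²]
Adding exponents of each base unit: kg: 1, m: 1, s: -2
SI base units of force: kg·m/s²

Answer: kg·m/s²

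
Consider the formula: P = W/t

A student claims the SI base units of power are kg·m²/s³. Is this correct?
Units of each symbol in P = W/t:
  W (work): kg·m²/s²
  t (time): s  → in the denominator, contributes 1/s

Multiplying the contributions: [kg·m²/s²] · [1/s]
Adding exponents of each base unit: kg: 1, m: 2, s: -3
SI base units of power: kg·m²/s³

The claimed units kg·m²/s³ match the derived units, so the claim is correct.

Answer: Yes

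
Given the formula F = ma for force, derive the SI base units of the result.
Units of each symbol in F = ma:
  m (mass): kg
  a (acceleration): m/s²

Multiplying the contributions: [kg] · [m/s²]
Adding exponents of each base unit: kg: 1, m: 1, s: -2
SI base units of force: kg·m/s²

Answer: kg·m/s²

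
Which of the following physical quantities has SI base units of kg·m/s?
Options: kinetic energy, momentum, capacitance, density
Checking the SI base units of each option:
  kinetic energy (E = ½mv²): kg·m²/s²  ✗
  momentum (p = mv): kg·m/s  ✓ matches
  capacitance (C = Q/V): s⁴·A²/(kg·m²)  ✗
  density (ρ = m/V): kg/m³  ✗

Only momentum has units kg·m/s.

Answer: momentum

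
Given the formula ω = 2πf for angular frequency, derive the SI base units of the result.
Units of each symbol in ω = 2πf:
  f (frequency): 1/s
  The factor 2π is dimensionless.

Multiplying the contributions: [1/s]
Adding exponents of each base unit: s: -1
SI base units of angular frequency: 1/s

Answer: 1/s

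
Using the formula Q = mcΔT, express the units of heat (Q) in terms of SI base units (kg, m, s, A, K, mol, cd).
Units of each symbol in Q = mcΔT:
  m (mass): kg
  c (specific heat capacity, in J/(kg·K)): m²/(s²·K)
  ΔT (temperature change): K

Multiplying the contributions: [kg] · [m²/(s²·K)] · [K]
Adding exponents of each base unit: kg: 1, m: 2, s: -2
SI base units of heat: kg·m²/s²

Answer: kg·m²/s²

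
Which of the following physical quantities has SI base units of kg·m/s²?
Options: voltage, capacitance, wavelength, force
Checking the SI base units of each option:
  voltage (V = IR): kg·m²/(s³·A)  ✗
  capacitance (C = Q/V): s⁴·A²/(kg·m²)  ✗
  wavelength (λ = v/f): m  ✗
  force (F = ma): kg·m/s²  ✓ matches

Only force has units kg·m/s².

Answer: force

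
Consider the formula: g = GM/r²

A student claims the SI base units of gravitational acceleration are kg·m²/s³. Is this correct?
Units of each symbol in g = GM/r²:
  G (gravitational constant): m³/(kg·s²)
  M (mass): kg
  r (distance): m  → to the power 2 in the denominator, contributes 1/m²

Multiplying the contributions: [m³/(kg·s²)] · [kg] · [1/m²]
Adding exponents of each base unit: m: 1, s: -2
SI base units of gravitational acceleration: m/s²

The claimed units kg·m²/s³ (exponents kg: 1, m: 2, s: -3) do not match the derived units m/s² (exponents m: 1, s: -2), so the claim is incorrect.

Answer: No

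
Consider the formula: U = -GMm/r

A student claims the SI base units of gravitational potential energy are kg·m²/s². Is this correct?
Units of each symbol in U = -GMm/r:
  G (gravitational constant): m³/(kg·s²)
  M (mass): kg
  m (mass): kg
  r (distance): m  → in the denominator, contributes 1/m
  The minus sign does not affect the units.

Multiplying the contributions: [m³/(kg·s²)] · [kg] · [kg] · [1/m]
Adding exponents of each base unit: kg: 1, m: 2, s: -2
SI base units of gravitational potential energy: kg·m²/s²

The claimed units kg·m²/s² match the derived units, so the claim is correct.

Answer: Yes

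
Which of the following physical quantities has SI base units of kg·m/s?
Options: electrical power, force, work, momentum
Checking the SI base units of each option:
  electrical power (P = IV): kg·m²/s³  ✗
  force (F = ma): kg·m/s²  ✗
  work (W = Fd): kg·m²/s²  ✗
  momentum (p = mv): kg·m/s  ✓ matches

Only momentum has units kg·m/s.

Answer: momentum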